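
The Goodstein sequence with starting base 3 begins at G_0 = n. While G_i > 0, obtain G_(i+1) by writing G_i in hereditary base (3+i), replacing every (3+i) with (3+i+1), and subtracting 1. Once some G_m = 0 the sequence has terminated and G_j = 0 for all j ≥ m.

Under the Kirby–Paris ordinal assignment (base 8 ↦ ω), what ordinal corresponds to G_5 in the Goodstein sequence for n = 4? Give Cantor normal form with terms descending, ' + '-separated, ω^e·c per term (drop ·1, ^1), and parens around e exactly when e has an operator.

base 3: 4 = 3 + 1; at 4: 4 + 1 = 5; next = 4
base 4: 4 = 4; at 5: 5 = 5; next = 4
base 5: 4 = 4; at 6: 4 = 4; next = 3
base 6: 3 = 3; at 7: 3 = 3; next = 2
base 7: 2 = 2; at 8: 2 = 2; next = 1
base 8: 1 = 1; at 9: 1 = 1; next = 0

1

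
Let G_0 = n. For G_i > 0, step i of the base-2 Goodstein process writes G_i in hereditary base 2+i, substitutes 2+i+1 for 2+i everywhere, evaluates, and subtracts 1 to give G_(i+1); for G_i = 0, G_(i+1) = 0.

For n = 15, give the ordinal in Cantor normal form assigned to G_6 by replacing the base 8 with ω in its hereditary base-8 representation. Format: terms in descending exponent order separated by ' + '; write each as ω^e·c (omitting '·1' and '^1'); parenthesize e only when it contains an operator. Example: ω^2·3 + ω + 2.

step 0: 15 = 2^(2 + 1) + 2^2 + 2 + 1; sub 3 for 2: 3^(3 + 1) + 3^3 + 3 + 1; = 112; G_1 = 112−1 = 111
step 1: 111 = 3^(3 + 1) + 3^3 + 3; sub 4 for 3: 4^(4 + 1) + 4^4 + 4; = 1284; G_2 = 1284−1 = 1283
step 2: 1283 = 4^(4 + 1) + 4^4 + 3; sub 5 for 4: 5^(5 + 1) + 5^5 + 3; = 18753; G_3 = 18753−1 = 18752
step 3: 18752 = 5^(5 + 1) + 5^5 + 2; sub 6 for 5: 6^(6 + 1) + 6^6 + 2; = 326594; G_4 = 326594−1 = 326593
step 4: 326593 = 6^(6 + 1) + 6^6 + 1; sub 7 for 6: 7^(7 + 1) + 7^7 + 1; = 6588345; G_5 = 6588345−1 = 6588344
step 5: 6588344 = 7^(7 + 1) + 7^7; sub 8 for 7: 8^(8 + 1) + 8^8; = 150994944; G_6 = 150994944−1 = 150994943
step 6: 150994943 = 8^(8 + 1) + 7·8^7 + 7·8^6 + 7·8^5 + 7·8^4 + 7·8^3 + 7·8^2 + 7·8 + 7; sub 9 for 8: 9^(9 + 1) + 7·9^7 + 7·9^6 + 7·9^5 + 7·9^4 + 7·9^3 + 7·9^2 + 7·9 + 7; = 3524450281; G_7 = 3524450281−1 = 3524450280

ω^(ω + 1) + ω^7·7 + ω^6·7 + ω^5·7 + ω^4·7 + ω^3·7 + ω^2·7 + ω·7 + 7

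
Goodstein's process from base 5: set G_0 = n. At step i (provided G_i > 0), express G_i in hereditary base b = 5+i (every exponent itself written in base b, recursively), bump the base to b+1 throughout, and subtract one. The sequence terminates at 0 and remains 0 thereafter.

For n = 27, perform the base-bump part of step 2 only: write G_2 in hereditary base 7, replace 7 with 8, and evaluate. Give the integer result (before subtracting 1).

27 —HB5→ 5^2 + 2 —bump→ 6^2 + 2 = 38 —(−1)→ 37
37 —HB6→ 6^2 + 1 —bump→ 7^2 + 1 = 50 —(−1)→ 49

64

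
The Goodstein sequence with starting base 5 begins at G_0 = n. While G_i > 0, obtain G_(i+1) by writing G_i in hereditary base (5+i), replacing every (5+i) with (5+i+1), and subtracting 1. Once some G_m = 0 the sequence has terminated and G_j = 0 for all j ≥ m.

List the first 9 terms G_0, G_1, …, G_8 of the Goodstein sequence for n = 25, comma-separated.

G_0=25  [base 5] 5^2  →[5↦6]→  6^2 = 36  −1 ⇒ G_1=35
G_1=35  [base 6] 5·6 + 5  →[6↦7]→  5·7 + 5 = 40  −1 ⇒ G_2=39
G_2=39  [base 7] 5·7 + 4  →[7↦8]→  5·8 + 4 = 44  −1 ⇒ G_3=43
G_3=43  [base 8] 5·8 + 3  →[8↦9]→  5·9 + 3 = 48  −1 ⇒ G_4=47
G_4=47  [base 9] 5·9 + 2  →[9↦10]→  5·10 + 2 = 52  −1 ⇒ G_5=51
G_5=51  [base 10] 5·10 + 1  →[10↦11]→  5·11 + 1 = 56  −1 ⇒ G_6=55
G_6=55  [base 11] 5·11  →[11↦12]→  5·12 = 60  −1 ⇒ G_7=59
G_7=59  [base 12] 4·12 + 11  →[12↦13]→  4·13 + 11 = 63  −1 ⇒ G_8=62

25, 35, 39, 43, 47, 51, 55, 59, 62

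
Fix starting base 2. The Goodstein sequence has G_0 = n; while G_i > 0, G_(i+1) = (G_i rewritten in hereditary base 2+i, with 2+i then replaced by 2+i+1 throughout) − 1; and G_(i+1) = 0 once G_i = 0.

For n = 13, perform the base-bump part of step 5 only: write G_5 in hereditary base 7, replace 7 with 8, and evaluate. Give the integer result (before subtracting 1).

134219480

step 0: 13 = 2^(2 + 1) + 2^2 + 1; sub 3 for 2: 3^(3 + 1) + 3^3 + 1; = 109; G_1 = 109−1 = 108
step 1: 108 = 3^(3 + 1) + 3^3; sub 4 for 3: 4^(4 + 1) + 4^4; = 1280; G_2 = 1280−1 = 1279
step 2: 1279 = 4^(4 + 1) + 3·4^3 + 3·4^2 + 3·4 + 3; sub 5 for 4: 5^(5 + 1) + 3·5^3 + 3·5^2 + 3·5 + 3; = 16093; G_3 = 16093−1 = 16092
step 3: 16092 = 5^(5 + 1) + 3·5^3 + 3·5^2 + 3·5 + 2; sub 6 for 5: 6^(6 + 1) + 3·6^3 + 3·6^2 + 3·6 + 2; = 280712; G_4 = 280712−1 = 280711
step 4: 280711 = 6^(6 + 1) + 3·6^3 + 3·6^2 + 3·6 + 1; sub 7 for 6: 7^(7 + 1) + 3·7^3 + 3·7^2 + 3·7 + 1; = 5765999; G_5 = 5765999−1 = 5765998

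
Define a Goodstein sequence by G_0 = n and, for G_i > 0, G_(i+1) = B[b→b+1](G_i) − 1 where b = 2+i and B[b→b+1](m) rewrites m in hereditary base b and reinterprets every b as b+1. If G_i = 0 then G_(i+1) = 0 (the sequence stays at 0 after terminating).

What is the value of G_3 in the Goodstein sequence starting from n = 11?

i=0: 11 = 2^(2 + 1) + 2 + 1 (b=2); 2→3: 3^(3 + 1) + 3 + 1 = 85; 85−1 = 84
i=1: 84 = 3^(3 + 1) + 3 (b=3); 3→4: 4^(4 + 1) + 4 = 1028; 1028−1 = 1027
i=2: 1027 = 4^(4 + 1) + 3 (b=4); 4→5: 5^(5 + 1) + 3 = 15628; 15628−1 = 15627
i=3: 15627 = 5^(5 + 1) + 2 (b=5); 5→6: 6^(6 + 1) + 2 = 279938; 279938−1 = 279937

15627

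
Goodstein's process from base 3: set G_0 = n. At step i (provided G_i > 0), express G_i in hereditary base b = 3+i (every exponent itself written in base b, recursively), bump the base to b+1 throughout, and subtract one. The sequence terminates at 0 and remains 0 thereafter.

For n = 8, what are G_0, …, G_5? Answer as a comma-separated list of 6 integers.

8, 9, 10, 11, 11, 11

i=0: 8 = 2·3 + 2 (b=3); 3→4: 2·4 + 2 = 10; 10−1 = 9
i=1: 9 = 2·4 + 1 (b=4); 4→5: 2·5 + 1 = 11; 11−1 = 10
i=2: 10 = 2·5 (b=5); 5→6: 2·6 = 12; 12−1 = 11
i=3: 11 = 6 + 5 (b=6); 6→7: 7 + 5 = 12; 12−1 = 11
i=4: 11 = 7 + 4 (b=7); 7→8: 8 + 4 = 12; 12−1 = 11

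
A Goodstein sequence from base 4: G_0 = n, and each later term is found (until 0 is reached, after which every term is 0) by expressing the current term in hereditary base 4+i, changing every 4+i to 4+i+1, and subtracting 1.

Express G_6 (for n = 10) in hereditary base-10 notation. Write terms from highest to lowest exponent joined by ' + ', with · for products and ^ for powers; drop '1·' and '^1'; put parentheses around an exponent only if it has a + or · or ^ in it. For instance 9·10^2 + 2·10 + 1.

10 + 3

base 4: 10 = 2·4 + 2; at 5: 2·5 + 2 = 12; next = 11
base 5: 11 = 2·5 + 1; at 6: 2·6 + 1 = 13; next = 12
base 6: 12 = 2·6; at 7: 2·7 = 14; next = 13
base 7: 13 = 7 + 6; at 8: 8 + 6 = 14; next = 13
base 8: 13 = 8 + 5; at 9: 9 + 5 = 14; next = 13
base 9: 13 = 9 + 4; at 10: 10 + 4 = 14; next = 13
base 10: 13 = 10 + 3; at 11: 11 + 3 = 14; next = 13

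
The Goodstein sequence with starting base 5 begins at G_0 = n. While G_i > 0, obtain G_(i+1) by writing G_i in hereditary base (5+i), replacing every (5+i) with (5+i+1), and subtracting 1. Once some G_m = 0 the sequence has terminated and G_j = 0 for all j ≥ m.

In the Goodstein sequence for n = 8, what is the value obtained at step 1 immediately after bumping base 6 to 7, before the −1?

9

step 0: 8 = 5 + 3; sub 6 for 5: 6 + 3; = 9; G_1 = 9−1 = 8
step 1: 8 = 6 + 2; sub 7 for 6: 7 + 2; = 9; G_2 = 9−1 = 8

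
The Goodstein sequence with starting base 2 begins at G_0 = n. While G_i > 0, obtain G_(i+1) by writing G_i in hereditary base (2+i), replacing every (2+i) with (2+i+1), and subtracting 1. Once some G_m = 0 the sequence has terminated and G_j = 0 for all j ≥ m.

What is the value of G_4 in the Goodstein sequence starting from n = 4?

83

4 —HB2→ 2^2 —bump→ 3^3 = 27 —(−1)→ 26
26 —HB3→ 2·3^2 + 2·3 + 2 —bump→ 2·4^2 + 2·4 + 2 = 42 —(−1)→ 41
41 —HB4→ 2·4^2 + 2·4 + 1 —bump→ 2·5^2 + 2·5 + 1 = 61 —(−1)→ 60
60 —HB5→ 2·5^2 + 2·5 —bump→ 2·6^2 + 2·6 = 84 —(−1)→ 83
83 —HB6→ 2·6^2 + 6 + 5 —bump→ 2·7^2 + 7 + 5 = 110 —(−1)→ 109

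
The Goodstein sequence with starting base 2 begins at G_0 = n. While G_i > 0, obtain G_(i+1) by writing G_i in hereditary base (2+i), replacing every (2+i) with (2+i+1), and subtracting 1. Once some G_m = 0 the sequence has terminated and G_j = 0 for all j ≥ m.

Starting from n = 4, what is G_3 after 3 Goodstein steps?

60

(0) 4|_2 = 2^2 ↦ 3^3|_3 = 27 ⇒ 26
(1) 26|_3 = 2·3^2 + 2·3 + 2 ↦ 2·4^2 + 2·4 + 2|_4 = 42 ⇒ 41
(2) 41|_4 = 2·4^2 + 2·4 + 1 ↦ 2·5^2 + 2·5 + 1|_5 = 61 ⇒ 60
(3) 60|_5 = 2·5^2 + 2·5 ↦ 2·6^2 + 2·6|_6 = 84 ⇒ 83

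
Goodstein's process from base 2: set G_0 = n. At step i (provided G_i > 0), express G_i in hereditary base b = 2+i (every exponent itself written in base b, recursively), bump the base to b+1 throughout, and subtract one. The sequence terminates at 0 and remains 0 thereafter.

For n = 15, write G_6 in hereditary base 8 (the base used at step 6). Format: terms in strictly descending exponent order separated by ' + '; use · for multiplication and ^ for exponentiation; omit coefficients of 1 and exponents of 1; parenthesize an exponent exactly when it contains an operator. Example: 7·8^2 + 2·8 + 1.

8^(8 + 1) + 7·8^7 + 7·8^6 + 7·8^5 + 7·8^4 + 7·8^3 + 7·8^2 + 7·8 + 7

(0) 15|_2 = 2^(2 + 1) + 2^2 + 2 + 1 ↦ 3^(3 + 1) + 3^3 + 3 + 1|_3 = 112 ⇒ 111
(1) 111|_3 = 3^(3 + 1) + 3^3 + 3 ↦ 4^(4 + 1) + 4^4 + 4|_4 = 1284 ⇒ 1283
(2) 1283|_4 = 4^(4 + 1) + 4^4 + 3 ↦ 5^(5 + 1) + 5^5 + 3|_5 = 18753 ⇒ 18752
(3) 18752|_5 = 5^(5 + 1) + 5^5 + 2 ↦ 6^(6 + 1) + 6^6 + 2|_6 = 326594 ⇒ 326593
(4) 326593|_6 = 6^(6 + 1) + 6^6 + 1 ↦ 7^(7 + 1) + 7^7 + 1|_7 = 6588345 ⇒ 6588344
(5) 6588344|_7 = 7^(7 + 1) + 7^7 ↦ 8^(8 + 1) + 8^8|_8 = 150994944 ⇒ 150994943
(6) 150994943|_8 = 8^(8 + 1) + 7·8^7 + 7·8^6 + 7·8^5 + 7·8^4 + 7·8^3 + 7·8^2 + 7·8 + 7 ↦ 9^(9 + 1) + 7·9^7 + 7·9^6 + 7·9^5 + 7·9^4 + 7·9^3 + 7·9^2 + 7·9 + 7|_9 = 3524450281 ⇒ 3524450280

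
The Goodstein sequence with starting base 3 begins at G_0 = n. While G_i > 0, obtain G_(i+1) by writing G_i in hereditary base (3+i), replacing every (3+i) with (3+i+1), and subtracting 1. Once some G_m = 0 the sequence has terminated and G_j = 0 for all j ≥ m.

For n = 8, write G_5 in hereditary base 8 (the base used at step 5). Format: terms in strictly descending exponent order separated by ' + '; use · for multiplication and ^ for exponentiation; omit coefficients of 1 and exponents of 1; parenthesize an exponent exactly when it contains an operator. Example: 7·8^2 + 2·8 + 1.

8 + 3

G_0 = 8. HB_3(8) = 2·3 + 2. Bump = 10. G_1 = 9.
G_1 = 9. HB_4(9) = 2·4 + 1. Bump = 11. G_2 = 10.
G_2 = 10. HB_5(10) = 2·5. Bump = 12. G_3 = 11.
G_3 = 11. HB_6(11) = 6 + 5. Bump = 12. G_4 = 11.
G_4 = 11. HB_7(11) = 7 + 4. Bump = 12. G_5 = 11.
G_5 = 11. HB_8(11) = 8 + 3. Bump = 12. G_6 = 11.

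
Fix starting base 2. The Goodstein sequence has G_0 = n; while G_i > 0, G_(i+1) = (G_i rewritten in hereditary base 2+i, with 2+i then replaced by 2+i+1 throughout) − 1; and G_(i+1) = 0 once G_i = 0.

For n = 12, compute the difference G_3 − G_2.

G_0 = 12. HB_2(12) = 2^(2 + 1) + 2^2. Bump = 108. G_1 = 107.
G_1 = 107. HB_3(107) = 3^(3 + 1) + 2·3^2 + 2·3 + 2. Bump = 1066. G_2 = 1065.
G_2 = 1065. HB_4(1065) = 4^(4 + 1) + 2·4^2 + 2·4 + 1. Bump = 15686. G_3 = 15685.

14620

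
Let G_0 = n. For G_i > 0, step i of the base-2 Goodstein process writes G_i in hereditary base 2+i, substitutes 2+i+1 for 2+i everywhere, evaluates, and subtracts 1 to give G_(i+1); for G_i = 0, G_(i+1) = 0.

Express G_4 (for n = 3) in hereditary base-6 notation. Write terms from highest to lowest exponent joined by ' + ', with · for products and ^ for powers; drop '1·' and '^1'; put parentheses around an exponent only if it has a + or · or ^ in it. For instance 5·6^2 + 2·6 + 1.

3 —HB2→ 2 + 1 —bump→ 3 + 1 = 4 —(−1)→ 3
3 —HB3→ 3 —bump→ 4 = 4 —(−1)→ 3
3 —HB4→ 3 —bump→ 3 = 3 —(−1)→ 2
2 —HB5→ 2 —bump→ 2 = 2 —(−1)→ 1

1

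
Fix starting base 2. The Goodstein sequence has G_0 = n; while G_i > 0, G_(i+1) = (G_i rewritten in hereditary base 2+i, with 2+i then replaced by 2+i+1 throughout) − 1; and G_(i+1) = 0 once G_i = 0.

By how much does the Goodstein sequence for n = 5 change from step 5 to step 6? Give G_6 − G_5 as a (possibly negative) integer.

(0) 5|_2 = 2^2 + 1 ↦ 3^3 + 1|_3 = 28 ⇒ 27
(1) 27|_3 = 3^3 ↦ 4^4|_4 = 256 ⇒ 255
(2) 255|_4 = 3·4^3 + 3·4^2 + 3·4 + 3 ↦ 3·5^3 + 3·5^2 + 3·5 + 3|_5 = 468 ⇒ 467
(3) 467|_5 = 3·5^3 + 3·5^2 + 3·5 + 2 ↦ 3·6^3 + 3·6^2 + 3·6 + 2|_6 = 776 ⇒ 775
(4) 775|_6 = 3·6^3 + 3·6^2 + 3·6 + 1 ↦ 3·7^3 + 3·7^2 + 3·7 + 1|_7 = 1198 ⇒ 1197
(5) 1197|_7 = 3·7^3 + 3·7^2 + 3·7 ↦ 3·8^3 + 3·8^2 + 3·8|_8 = 1752 ⇒ 1751

554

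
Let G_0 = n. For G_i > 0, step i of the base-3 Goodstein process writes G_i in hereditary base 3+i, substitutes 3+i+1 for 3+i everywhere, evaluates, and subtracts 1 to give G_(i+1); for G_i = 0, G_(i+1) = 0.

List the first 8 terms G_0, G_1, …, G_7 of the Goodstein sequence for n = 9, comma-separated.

G_0 = 9. HB_3(9) = 3^2. Bump = 16. G_1 = 15.
G_1 = 15. HB_4(15) = 3·4 + 3. Bump = 18. G_2 = 17.
G_2 = 17. HB_5(17) = 3·5 + 2. Bump = 20. G_3 = 19.
G_3 = 19. HB_6(19) = 3·6 + 1. Bump = 22. G_4 = 21.
G_4 = 21. HB_7(21) = 3·7. Bump = 24. G_5 = 23.
G_5 = 23. HB_8(23) = 2·8 + 7. Bump = 25. G_6 = 24.
G_6 = 24. HB_9(24) = 2·9 + 6. Bump = 26. G_7 = 25.

9, 15, 17, 19, 21, 23, 24, 25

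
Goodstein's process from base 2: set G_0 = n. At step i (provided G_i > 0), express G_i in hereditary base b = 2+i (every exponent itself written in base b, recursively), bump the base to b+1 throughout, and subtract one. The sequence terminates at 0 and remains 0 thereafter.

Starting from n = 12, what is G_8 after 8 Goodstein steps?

[0] 12 ≡ 2^(2 + 1) + 2^2 (base 2). Lift 3: 108. −1: 107.
[1] 107 ≡ 3^(3 + 1) + 2·3^2 + 2·3 + 2 (base 3). Lift 4: 1066. −1: 1065.
[2] 1065 ≡ 4^(4 + 1) + 2·4^2 + 2·4 + 1 (base 4). Lift 5: 15686. −1: 15685.
[3] 15685 ≡ 5^(5 + 1) + 2·5^2 + 2·5 (base 5). Lift 6: 280020. −1: 280019.
[4] 280019 ≡ 6^(6 + 1) + 2·6^2 + 6 + 5 (base 6). Lift 7: 5764911. −1: 5764910.
[5] 5764910 ≡ 7^(7 + 1) + 2·7^2 + 7 + 4 (base 7). Lift 8: 134217868. −1: 134217867.
[6] 134217867 ≡ 8^(8 + 1) + 2·8^2 + 8 + 3 (base 8). Lift 9: 3486784575. −1: 3486784574.
[7] 3486784574 ≡ 9^(9 + 1) + 2·9^2 + 9 + 2 (base 9). Lift 10: 100000000212. −1: 100000000211.

100000000211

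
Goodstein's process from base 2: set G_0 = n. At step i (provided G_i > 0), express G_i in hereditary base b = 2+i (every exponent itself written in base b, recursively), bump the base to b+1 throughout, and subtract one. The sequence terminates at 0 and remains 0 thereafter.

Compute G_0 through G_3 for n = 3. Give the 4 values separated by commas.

3, 3, 3, 2

3 —HB2→ 2 + 1 —bump→ 3 + 1 = 4 —(−1)→ 3
3 —HB3→ 3 —bump→ 4 = 4 —(−1)→ 3
3 —HB4→ 3 —bump→ 3 = 3 —(−1)→ 2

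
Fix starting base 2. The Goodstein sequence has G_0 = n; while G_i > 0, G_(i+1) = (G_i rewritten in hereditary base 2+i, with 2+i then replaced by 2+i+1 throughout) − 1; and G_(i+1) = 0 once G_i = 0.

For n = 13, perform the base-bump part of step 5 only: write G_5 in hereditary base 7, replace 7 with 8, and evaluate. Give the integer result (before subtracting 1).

base 2: 13 = 2^(2 + 1) + 2^2 + 1; at 3: 3^(3 + 1) + 3^3 + 1 = 109; next = 108
base 3: 108 = 3^(3 + 1) + 3^3; at 4: 4^(4 + 1) + 4^4 = 1280; next = 1279
base 4: 1279 = 4^(4 + 1) + 3·4^3 + 3·4^2 + 3·4 + 3; at 5: 5^(5 + 1) + 3·5^3 + 3·5^2 + 3·5 + 3 = 16093; next = 16092
base 5: 16092 = 5^(5 + 1) + 3·5^3 + 3·5^2 + 3·5 + 2; at 6: 6^(6 + 1) + 3·6^3 + 3·6^2 + 3·6 + 2 = 280712; next = 280711
base 6: 280711 = 6^(6 + 1) + 3·6^3 + 3·6^2 + 3·6 + 1; at 7: 7^(7 + 1) + 3·7^3 + 3·7^2 + 3·7 + 1 = 5765999; next = 5765998

134219480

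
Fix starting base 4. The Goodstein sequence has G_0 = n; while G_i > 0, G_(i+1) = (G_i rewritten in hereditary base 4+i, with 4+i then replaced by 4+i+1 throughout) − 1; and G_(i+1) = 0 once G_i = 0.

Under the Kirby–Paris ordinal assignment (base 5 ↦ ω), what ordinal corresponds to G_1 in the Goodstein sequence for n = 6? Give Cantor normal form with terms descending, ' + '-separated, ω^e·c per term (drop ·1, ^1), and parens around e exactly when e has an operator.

ω + 1

step 0: 6 = 4 + 2; sub 5 for 4: 5 + 2; = 7; G_1 = 7−1 = 6
step 1: 6 = 5 + 1; sub 6 for 5: 6 + 1; = 7; G_2 = 7−1 = 6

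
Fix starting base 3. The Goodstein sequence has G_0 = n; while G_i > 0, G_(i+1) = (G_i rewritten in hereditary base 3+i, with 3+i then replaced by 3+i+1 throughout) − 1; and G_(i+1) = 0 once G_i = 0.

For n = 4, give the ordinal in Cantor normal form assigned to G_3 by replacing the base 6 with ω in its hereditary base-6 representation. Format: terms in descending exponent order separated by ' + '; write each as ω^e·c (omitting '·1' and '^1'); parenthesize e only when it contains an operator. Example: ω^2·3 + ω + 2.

3

4 —HB3→ 3 + 1 —bump→ 4 + 1 = 5 —(−1)→ 4
4 —HB4→ 4 —bump→ 5 = 5 —(−1)→ 4
4 —HB5→ 4 —bump→ 4 = 4 —(−1)→ 3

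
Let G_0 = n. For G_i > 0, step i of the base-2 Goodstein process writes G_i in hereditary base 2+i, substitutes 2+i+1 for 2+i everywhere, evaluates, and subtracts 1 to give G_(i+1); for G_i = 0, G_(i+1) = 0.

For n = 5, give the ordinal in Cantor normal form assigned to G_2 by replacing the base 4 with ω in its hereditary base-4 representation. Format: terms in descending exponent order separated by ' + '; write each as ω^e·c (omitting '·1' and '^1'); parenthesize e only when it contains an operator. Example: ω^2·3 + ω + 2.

step 0: 5 = 2^2 + 1; sub 3 for 2: 3^3 + 1; = 28; G_1 = 28−1 = 27
step 1: 27 = 3^3; sub 4 for 3: 4^4; = 256; G_2 = 256−1 = 255
step 2: 255 = 3·4^3 + 3·4^2 + 3·4 + 3; sub 5 for 4: 3·5^3 + 3·5^2 + 3·5 + 3; = 468; G_3 = 468−1 = 467

ω^3·3 + ω^2·3 + ω·3 + 3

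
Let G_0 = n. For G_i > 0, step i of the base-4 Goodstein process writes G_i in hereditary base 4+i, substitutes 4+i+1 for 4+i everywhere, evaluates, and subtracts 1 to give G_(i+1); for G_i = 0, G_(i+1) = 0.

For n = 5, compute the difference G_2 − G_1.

G_0 = 5. HB_4(5) = 4 + 1. Bump = 6. G_1 = 5.
G_1 = 5. HB_5(5) = 5. Bump = 6. G_2 = 5.

0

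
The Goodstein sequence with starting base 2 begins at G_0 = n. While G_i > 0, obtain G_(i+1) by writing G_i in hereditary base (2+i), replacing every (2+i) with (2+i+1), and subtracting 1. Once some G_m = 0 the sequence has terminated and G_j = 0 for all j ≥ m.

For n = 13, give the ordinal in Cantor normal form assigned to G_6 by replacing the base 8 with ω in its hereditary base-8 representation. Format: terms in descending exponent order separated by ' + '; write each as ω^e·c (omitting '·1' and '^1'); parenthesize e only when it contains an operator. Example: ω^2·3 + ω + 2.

13 —HB2→ 2^(2 + 1) + 2^2 + 1 —bump→ 3^(3 + 1) + 3^3 + 1 = 109 —(−1)→ 108
108 —HB3→ 3^(3 + 1) + 3^3 —bump→ 4^(4 + 1) + 4^4 = 1280 —(−1)→ 1279
1279 —HB4→ 4^(4 + 1) + 3·4^3 + 3·4^2 + 3·4 + 3 —bump→ 5^(5 + 1) + 3·5^3 + 3·5^2 + 3·5 + 3 = 16093 —(−1)→ 16092
16092 —HB5→ 5^(5 + 1) + 3·5^3 + 3·5^2 + 3·5 + 2 —bump→ 6^(6 + 1) + 3·6^3 + 3·6^2 + 3·6 + 2 = 280712 —(−1)→ 280711
280711 —HB6→ 6^(6 + 1) + 3·6^3 + 3·6^2 + 3·6 + 1 —bump→ 7^(7 + 1) + 3·7^3 + 3·7^2 + 3·7 + 1 = 5765999 —(−1)→ 5765998
5765998 —HB7→ 7^(7 + 1) + 3·7^3 + 3·7^2 + 3·7 —bump→ 8^(8 + 1) + 3·8^3 + 3·8^2 + 3·8 = 134219480 —(−1)→ 134219479

ω^(ω + 1) + ω^3·3 + ω^2·3 + ω·2 + 7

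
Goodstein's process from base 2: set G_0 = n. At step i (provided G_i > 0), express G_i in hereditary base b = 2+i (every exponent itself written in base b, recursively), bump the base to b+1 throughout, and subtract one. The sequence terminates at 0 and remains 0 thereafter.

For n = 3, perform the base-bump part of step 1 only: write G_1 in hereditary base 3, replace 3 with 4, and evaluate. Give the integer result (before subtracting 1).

4

base 2: 3 = 2 + 1; at 3: 3 + 1 = 4; next = 3
base 3: 3 = 3; at 4: 4 = 4; next = 3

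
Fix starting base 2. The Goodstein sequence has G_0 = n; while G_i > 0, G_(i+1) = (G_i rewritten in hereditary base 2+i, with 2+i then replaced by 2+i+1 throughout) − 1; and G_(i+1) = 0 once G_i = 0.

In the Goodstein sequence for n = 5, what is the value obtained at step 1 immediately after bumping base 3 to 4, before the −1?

base 2: 5 = 2^2 + 1; at 3: 3^3 + 1 = 28; next = 27
base 3: 27 = 3^3; at 4: 4^4 = 256; next = 255

256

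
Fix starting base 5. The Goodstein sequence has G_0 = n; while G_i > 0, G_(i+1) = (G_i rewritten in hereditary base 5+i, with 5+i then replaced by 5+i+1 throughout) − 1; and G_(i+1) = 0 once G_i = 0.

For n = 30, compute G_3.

30 —HB5→ 5^2 + 5 —bump→ 6^2 + 6 = 42 —(−1)→ 41
41 —HB6→ 6^2 + 5 —bump→ 7^2 + 5 = 54 —(−1)→ 53
53 —HB7→ 7^2 + 4 —bump→ 8^2 + 4 = 68 —(−1)→ 67
67 —HB8→ 8^2 + 3 —bump→ 9^2 + 3 = 84 —(−1)→ 83

67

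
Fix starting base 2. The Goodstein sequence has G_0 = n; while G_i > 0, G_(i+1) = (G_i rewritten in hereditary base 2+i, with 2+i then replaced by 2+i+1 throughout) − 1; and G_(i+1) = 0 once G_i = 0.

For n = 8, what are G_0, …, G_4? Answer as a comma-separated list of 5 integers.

8, 80, 553, 6310, 93395

G_0=8  [base 2] 2^(2 + 1)  →[2↦3]→  3^(3 + 1) = 81  −1 ⇒ G_1=80
G_1=80  [base 3] 2·3^3 + 2·3^2 + 2·3 + 2  →[3↦4]→  2·4^4 + 2·4^2 + 2·4 + 2 = 554  −1 ⇒ G_2=553
G_2=553  [base 4] 2·4^4 + 2·4^2 + 2·4 + 1  →[4↦5]→  2·5^5 + 2·5^2 + 2·5 + 1 = 6311  −1 ⇒ G_3=6310
G_3=6310  [base 5] 2·5^5 + 2·5^2 + 2·5  →[5↦6]→  2·6^6 + 2·6^2 + 2·6 = 93396  −1 ⇒ G_4=93395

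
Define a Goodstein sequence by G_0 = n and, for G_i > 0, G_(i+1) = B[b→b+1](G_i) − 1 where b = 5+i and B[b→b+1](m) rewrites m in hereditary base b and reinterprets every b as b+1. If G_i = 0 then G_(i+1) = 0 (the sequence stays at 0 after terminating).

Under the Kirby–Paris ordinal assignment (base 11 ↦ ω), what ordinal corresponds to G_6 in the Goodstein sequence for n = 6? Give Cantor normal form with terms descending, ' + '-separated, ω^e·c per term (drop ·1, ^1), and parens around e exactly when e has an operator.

2

step 0: 6 = 5 + 1; sub 6 for 5: 6 + 1; = 7; G_1 = 7−1 = 6
step 1: 6 = 6; sub 7 for 6: 7; = 7; G_2 = 7−1 = 6
step 2: 6 = 6; sub 8 for 7: 6; = 6; G_3 = 6−1 = 5
step 3: 5 = 5; sub 9 for 8: 5; = 5; G_4 = 5−1 = 4
step 4: 4 = 4; sub 10 for 9: 4; = 4; G_5 = 4−1 = 3
step 5: 3 = 3; sub 11 for 10: 3; = 3; G_6 = 3−1 = 2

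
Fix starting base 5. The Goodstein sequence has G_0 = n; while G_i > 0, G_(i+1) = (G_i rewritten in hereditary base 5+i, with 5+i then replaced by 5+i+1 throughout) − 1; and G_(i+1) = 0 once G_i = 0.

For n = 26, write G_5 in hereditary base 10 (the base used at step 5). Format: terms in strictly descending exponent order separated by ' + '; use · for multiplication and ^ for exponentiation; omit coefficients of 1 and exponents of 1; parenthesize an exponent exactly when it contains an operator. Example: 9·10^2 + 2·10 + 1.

26 —HB5→ 5^2 + 1 —bump→ 6^2 + 1 = 37 —(−1)→ 36
36 —HB6→ 6^2 —bump→ 7^2 = 49 —(−1)→ 48
48 —HB7→ 6·7 + 6 —bump→ 6·8 + 6 = 54 —(−1)→ 53
53 —HB8→ 6·8 + 5 —bump→ 6·9 + 5 = 59 —(−1)→ 58
58 —HB9→ 6·9 + 4 —bump→ 6·10 + 4 = 64 —(−1)→ 63
63 —HB10→ 6·10 + 3 —bump→ 6·11 + 3 = 69 —(−1)→ 68

6·10 + 3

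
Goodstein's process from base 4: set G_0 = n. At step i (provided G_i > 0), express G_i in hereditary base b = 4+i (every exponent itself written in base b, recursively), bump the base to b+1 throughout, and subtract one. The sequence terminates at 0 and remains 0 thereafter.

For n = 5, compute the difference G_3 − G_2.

-1

G_0 = 5. HB_4(5) = 4 + 1. Bump = 6. G_1 = 5.
G_1 = 5. HB_5(5) = 5. Bump = 6. G_2 = 5.
G_2 = 5. HB_6(5) = 5. Bump = 5. G_3 = 4.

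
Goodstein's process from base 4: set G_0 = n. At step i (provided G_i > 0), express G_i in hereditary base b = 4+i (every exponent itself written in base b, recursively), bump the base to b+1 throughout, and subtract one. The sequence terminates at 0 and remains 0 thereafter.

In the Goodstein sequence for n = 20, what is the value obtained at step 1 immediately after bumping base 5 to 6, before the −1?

[0] 20 ≡ 4^2 + 4 (base 4). Lift 5: 30. −1: 29.
[1] 29 ≡ 5^2 + 4 (base 5). Lift 6: 40. −1: 39.

40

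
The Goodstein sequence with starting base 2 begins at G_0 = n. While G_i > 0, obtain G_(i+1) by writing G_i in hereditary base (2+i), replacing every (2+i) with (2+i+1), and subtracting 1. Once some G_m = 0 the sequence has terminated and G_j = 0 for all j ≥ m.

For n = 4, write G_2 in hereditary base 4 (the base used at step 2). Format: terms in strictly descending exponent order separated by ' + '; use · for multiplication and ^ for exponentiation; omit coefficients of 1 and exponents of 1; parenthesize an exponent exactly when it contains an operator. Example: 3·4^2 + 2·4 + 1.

step 0: 4 = 2^2; sub 3 for 2: 3^3; = 27; G_1 = 27−1 = 26
step 1: 26 = 2·3^2 + 2·3 + 2; sub 4 for 3: 2·4^2 + 2·4 + 2; = 42; G_2 = 42−1 = 41
step 2: 41 = 2·4^2 + 2·4 + 1; sub 5 for 4: 2·5^2 + 2·5 + 1; = 61; G_3 = 61−1 = 60

2·4^2 + 2·4 + 1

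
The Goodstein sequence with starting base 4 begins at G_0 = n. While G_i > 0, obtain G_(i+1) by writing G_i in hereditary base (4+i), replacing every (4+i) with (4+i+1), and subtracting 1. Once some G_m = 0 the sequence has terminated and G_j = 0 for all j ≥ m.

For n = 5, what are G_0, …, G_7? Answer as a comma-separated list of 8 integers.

(0) 5|_4 = 4 + 1 ↦ 5 + 1|_5 = 6 ⇒ 5
(1) 5|_5 = 5 ↦ 6|_6 = 6 ⇒ 5
(2) 5|_6 = 5 ↦ 5|_7 = 5 ⇒ 4
(3) 4|_7 = 4 ↦ 4|_8 = 4 ⇒ 3
(4) 3|_8 = 3 ↦ 3|_9 = 3 ⇒ 2
(5) 2|_9 = 2 ↦ 2|_10 = 2 ⇒ 1
(6) 1|_10 = 1 ↦ 1|_11 = 1 ⇒ 0

5, 5, 5, 4, 3, 2, 1, 0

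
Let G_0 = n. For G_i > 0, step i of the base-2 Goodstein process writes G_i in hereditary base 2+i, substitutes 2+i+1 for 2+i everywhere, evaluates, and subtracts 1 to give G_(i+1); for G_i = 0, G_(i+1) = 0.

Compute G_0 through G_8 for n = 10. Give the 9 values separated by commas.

base 2: 10 = 2^(2 + 1) + 2; at 3: 3^(3 + 1) + 3 = 84; next = 83
base 3: 83 = 3^(3 + 1) + 2; at 4: 4^(4 + 1) + 2 = 1026; next = 1025
base 4: 1025 = 4^(4 + 1) + 1; at 5: 5^(5 + 1) + 1 = 15626; next = 15625
base 5: 15625 = 5^(5 + 1); at 6: 6^(6 + 1) = 279936; next = 279935
base 6: 279935 = 5·6^6 + 5·6^5 + 5·6^4 + 5·6^3 + 5·6^2 + 5·6 + 5; at 7: 5·7^7 + 5·7^5 + 5·7^4 + 5·7^3 + 5·7^2 + 5·7 + 5 = 4215755; next = 4215754
base 7: 4215754 = 5·7^7 + 5·7^5 + 5·7^4 + 5·7^3 + 5·7^2 + 5·7 + 4; at 8: 5·8^8 + 5·8^5 + 5·8^4 + 5·8^3 + 5·8^2 + 5·8 + 4 = 84073324; next = 84073323
base 8: 84073323 = 5·8^8 + 5·8^5 + 5·8^4 + 5·8^3 + 5·8^2 + 5·8 + 3; at 9: 5·9^9 + 5·9^5 + 5·9^4 + 5·9^3 + 5·9^2 + 5·9 + 3 = 1937434593; next = 1937434592
base 9: 1937434592 = 5·9^9 + 5·9^5 + 5·9^4 + 5·9^3 + 5·9^2 + 5·9 + 2; at 10: 5·10^10 + 5·10^5 + 5·10^4 + 5·10^3 + 5·10^2 + 5·10 + 2 = 50000555552; next = 50000555551

10, 83, 1025, 15625, 279935, 4215754, 84073323, 1937434592, 50000555551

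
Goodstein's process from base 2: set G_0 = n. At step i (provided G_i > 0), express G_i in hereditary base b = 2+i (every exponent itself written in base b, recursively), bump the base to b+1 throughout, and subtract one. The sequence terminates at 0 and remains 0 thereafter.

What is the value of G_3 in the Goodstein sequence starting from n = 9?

[0] 9 ≡ 2^(2 + 1) + 1 (base 2). Lift 3: 82. −1: 81.
[1] 81 ≡ 3^(3 + 1) (base 3). Lift 4: 1024. −1: 1023.
[2] 1023 ≡ 3·4^4 + 3·4^3 + 3·4^2 + 3·4 + 3 (base 4). Lift 5: 9843. −1: 9842.
[3] 9842 ≡ 3·5^5 + 3·5^3 + 3·5^2 + 3·5 + 2 (base 5). Lift 6: 140744. −1: 140743.

9842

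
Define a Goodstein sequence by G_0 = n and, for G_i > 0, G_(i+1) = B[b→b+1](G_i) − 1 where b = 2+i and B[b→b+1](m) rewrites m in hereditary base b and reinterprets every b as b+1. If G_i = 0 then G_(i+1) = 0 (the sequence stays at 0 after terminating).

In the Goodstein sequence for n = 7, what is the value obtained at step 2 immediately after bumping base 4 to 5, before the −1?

3128

[0] 7 ≡ 2^2 + 2 + 1 (base 2). Lift 3: 31. −1: 30.
[1] 30 ≡ 3^3 + 3 (base 3). Lift 4: 260. −1: 259.
[2] 259 ≡ 4^4 + 3 (base 4). Lift 5: 3128. −1: 3127.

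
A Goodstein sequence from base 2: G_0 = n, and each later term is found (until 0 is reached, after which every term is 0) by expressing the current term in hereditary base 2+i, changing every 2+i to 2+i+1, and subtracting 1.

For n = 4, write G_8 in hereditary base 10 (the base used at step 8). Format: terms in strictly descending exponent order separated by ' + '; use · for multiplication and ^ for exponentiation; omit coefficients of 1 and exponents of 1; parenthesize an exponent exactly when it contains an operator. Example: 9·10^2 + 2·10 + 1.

2·10^2 + 10 + 1

G_0=4  [base 2] 2^2  →[2↦3]→  3^3 = 27  −1 ⇒ G_1=26
G_1=26  [base 3] 2·3^2 + 2·3 + 2  →[3↦4]→  2·4^2 + 2·4 + 2 = 42  −1 ⇒ G_2=41
G_2=41  [base 4] 2·4^2 + 2·4 + 1  →[4↦5]→  2·5^2 + 2·5 + 1 = 61  −1 ⇒ G_3=60
G_3=60  [base 5] 2·5^2 + 2·5  →[5↦6]→  2·6^2 + 2·6 = 84  −1 ⇒ G_4=83
G_4=83  [base 6] 2·6^2 + 6 + 5  →[6↦7]→  2·7^2 + 7 + 5 = 110  −1 ⇒ G_5=109
G_5=109  [base 7] 2·7^2 + 7 + 4  →[7↦8]→  2·8^2 + 8 + 4 = 140  −1 ⇒ G_6=139
G_6=139  [base 8] 2·8^2 + 8 + 3  →[8↦9]→  2·9^2 + 9 + 3 = 174  −1 ⇒ G_7=173
G_7=173  [base 9] 2·9^2 + 9 + 2  →[9↦10]→  2·10^2 + 10 + 2 = 212  −1 ⇒ G_8=211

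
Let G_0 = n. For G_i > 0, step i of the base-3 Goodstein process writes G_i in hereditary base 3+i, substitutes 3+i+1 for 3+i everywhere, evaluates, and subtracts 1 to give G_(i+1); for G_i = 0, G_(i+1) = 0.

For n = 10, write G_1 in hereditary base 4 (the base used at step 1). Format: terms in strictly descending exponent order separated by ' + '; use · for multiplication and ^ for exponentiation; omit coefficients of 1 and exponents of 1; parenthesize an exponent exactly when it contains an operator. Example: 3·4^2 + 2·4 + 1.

4^2

G_0 = 10. HB_3(10) = 3^2 + 1. Bump = 17. G_1 = 16.
G_1 = 16. HB_4(16) = 4^2. Bump = 25. G_2 = 24.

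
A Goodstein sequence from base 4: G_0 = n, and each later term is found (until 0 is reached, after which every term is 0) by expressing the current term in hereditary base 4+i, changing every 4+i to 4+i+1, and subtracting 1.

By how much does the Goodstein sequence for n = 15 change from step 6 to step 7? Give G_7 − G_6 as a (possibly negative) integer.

1

step 0: 15 = 3·4 + 3; sub 5 for 4: 3·5 + 3; = 18; G_1 = 18−1 = 17
step 1: 17 = 3·5 + 2; sub 6 for 5: 3·6 + 2; = 20; G_2 = 20−1 = 19
step 2: 19 = 3·6 + 1; sub 7 for 6: 3·7 + 1; = 22; G_3 = 22−1 = 21
step 3: 21 = 3·7; sub 8 for 7: 3·8; = 24; G_4 = 24−1 = 23
step 4: 23 = 2·8 + 7; sub 9 for 8: 2·9 + 7; = 25; G_5 = 25−1 = 24
step 5: 24 = 2·9 + 6; sub 10 for 9: 2·10 + 6; = 26; G_6 = 26−1 = 25
step 6: 25 = 2·10 + 5; sub 11 for 10: 2·11 + 5; = 27; G_7 = 27−1 = 26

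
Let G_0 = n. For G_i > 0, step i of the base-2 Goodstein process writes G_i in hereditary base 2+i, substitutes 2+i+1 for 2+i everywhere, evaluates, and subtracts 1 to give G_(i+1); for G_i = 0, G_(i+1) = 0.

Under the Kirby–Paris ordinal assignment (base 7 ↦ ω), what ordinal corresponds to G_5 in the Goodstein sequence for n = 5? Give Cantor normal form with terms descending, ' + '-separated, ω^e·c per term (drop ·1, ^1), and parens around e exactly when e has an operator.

(0) 5|_2 = 2^2 + 1 ↦ 3^3 + 1|_3 = 28 ⇒ 27
(1) 27|_3 = 3^3 ↦ 4^4|_4 = 256 ⇒ 255
(2) 255|_4 = 3·4^3 + 3·4^2 + 3·4 + 3 ↦ 3·5^3 + 3·5^2 + 3·5 + 3|_5 = 468 ⇒ 467
(3) 467|_5 = 3·5^3 + 3·5^2 + 3·5 + 2 ↦ 3·6^3 + 3·6^2 + 3·6 + 2|_6 = 776 ⇒ 775
(4) 775|_6 = 3·6^3 + 3·6^2 + 3·6 + 1 ↦ 3·7^3 + 3·7^2 + 3·7 + 1|_7 = 1198 ⇒ 1197

ω^3·3 + ω^2·3 + ω·3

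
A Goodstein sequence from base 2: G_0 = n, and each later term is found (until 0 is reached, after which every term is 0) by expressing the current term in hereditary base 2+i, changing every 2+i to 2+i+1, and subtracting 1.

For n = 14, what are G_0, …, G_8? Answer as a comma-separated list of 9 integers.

i=0: 14 = 2^(2 + 1) + 2^2 + 2 (b=2); 2→3: 3^(3 + 1) + 3^3 + 3 = 111; 111−1 = 110
i=1: 110 = 3^(3 + 1) + 3^3 + 2 (b=3); 3→4: 4^(4 + 1) + 4^4 + 2 = 1282; 1282−1 = 1281
i=2: 1281 = 4^(4 + 1) + 4^4 + 1 (b=4); 4→5: 5^(5 + 1) + 5^5 + 1 = 18751; 18751−1 = 18750
i=3: 18750 = 5^(5 + 1) + 5^5 (b=5); 5→6: 6^(6 + 1) + 6^6 = 326592; 326592−1 = 326591
i=4: 326591 = 6^(6 + 1) + 5·6^5 + 5·6^4 + 5·6^3 + 5·6^2 + 5·6 + 5 (b=6); 6→7: 7^(7 + 1) + 5·7^5 + 5·7^4 + 5·7^3 + 5·7^2 + 5·7 + 5 = 5862841; 5862841−1 = 5862840
i=5: 5862840 = 7^(7 + 1) + 5·7^5 + 5·7^4 + 5·7^3 + 5·7^2 + 5·7 + 4 (b=7); 7→8: 8^(8 + 1) + 5·8^5 + 5·8^4 + 5·8^3 + 5·8^2 + 5·8 + 4 = 134404972; 134404972−1 = 134404971
i=6: 134404971 = 8^(8 + 1) + 5·8^5 + 5·8^4 + 5·8^3 + 5·8^2 + 5·8 + 3 (b=8); 8→9: 9^(9 + 1) + 5·9^5 + 5·9^4 + 5·9^3 + 5·9^2 + 5·9 + 3 = 3487116549; 3487116549−1 = 3487116548
i=7: 3487116548 = 9^(9 + 1) + 5·9^5 + 5·9^4 + 5·9^3 + 5·9^2 + 5·9 + 2 (b=9); 9→10: 10^(10 + 1) + 5·10^5 + 5·10^4 + 5·10^3 + 5·10^2 + 5·10 + 2 = 100000555552; 100000555552−1 = 100000555551

14, 110, 1281, 18750, 326591, 5862840, 134404971, 3487116548, 100000555551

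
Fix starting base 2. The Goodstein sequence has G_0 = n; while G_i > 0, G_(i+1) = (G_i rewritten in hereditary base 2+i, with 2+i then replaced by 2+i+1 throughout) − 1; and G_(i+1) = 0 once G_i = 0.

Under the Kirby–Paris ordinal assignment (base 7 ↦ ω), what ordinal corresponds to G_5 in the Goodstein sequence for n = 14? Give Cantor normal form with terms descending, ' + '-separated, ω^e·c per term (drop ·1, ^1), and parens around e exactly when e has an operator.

ω^(ω + 1) + ω^5·5 + ω^4·5 + ω^3·5 + ω^2·5 + ω·5 + 4

G_0=14  [base 2] 2^(2 + 1) + 2^2 + 2  →[2↦3]→  3^(3 + 1) + 3^3 + 3 = 111  −1 ⇒ G_1=110
G_1=110  [base 3] 3^(3 + 1) + 3^3 + 2  →[3↦4]→  4^(4 + 1) + 4^4 + 2 = 1282  −1 ⇒ G_2=1281
G_2=1281  [base 4] 4^(4 + 1) + 4^4 + 1  →[4↦5]→  5^(5 + 1) + 5^5 + 1 = 18751  −1 ⇒ G_3=18750
G_3=18750  [base 5] 5^(5 + 1) + 5^5  →[5↦6]→  6^(6 + 1) + 6^6 = 326592  −1 ⇒ G_4=326591
G_4=326591  [base 6] 6^(6 + 1) + 5·6^5 + 5·6^4 + 5·6^3 + 5·6^2 + 5·6 + 5  →[6↦7]→  7^(7 + 1) + 5·7^5 + 5·7^4 + 5·7^3 + 5·7^2 + 5·7 + 5 = 5862841  −1 ⇒ G_5=5862840
G_5=5862840  [base 7] 7^(7 + 1) + 5·7^5 + 5·7^4 + 5·7^3 + 5·7^2 + 5·7 + 4  →[7↦8]→  8^(8 + 1) + 5·8^5 + 5·8^4 + 5·8^3 + 5·8^2 + 5·8 + 4 = 134404972  −1 ⇒ G_6=134404971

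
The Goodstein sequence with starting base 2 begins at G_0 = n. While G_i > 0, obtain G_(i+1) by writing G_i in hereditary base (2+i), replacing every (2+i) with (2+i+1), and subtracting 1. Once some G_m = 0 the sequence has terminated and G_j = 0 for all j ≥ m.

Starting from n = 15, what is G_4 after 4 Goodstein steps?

(0) 15|_2 = 2^(2 + 1) + 2^2 + 2 + 1 ↦ 3^(3 + 1) + 3^3 + 3 + 1|_3 = 112 ⇒ 111
(1) 111|_3 = 3^(3 + 1) + 3^3 + 3 ↦ 4^(4 + 1) + 4^4 + 4|_4 = 1284 ⇒ 1283
(2) 1283|_4 = 4^(4 + 1) + 4^4 + 3 ↦ 5^(5 + 1) + 5^5 + 3|_5 = 18753 ⇒ 18752
(3) 18752|_5 = 5^(5 + 1) + 5^5 + 2 ↦ 6^(6 + 1) + 6^6 + 2|_6 = 326594 ⇒ 326593
(4) 326593|_6 = 6^(6 + 1) + 6^6 + 1 ↦ 7^(7 + 1) + 7^7 + 1|_7 = 6588345 ⇒ 6588344

326593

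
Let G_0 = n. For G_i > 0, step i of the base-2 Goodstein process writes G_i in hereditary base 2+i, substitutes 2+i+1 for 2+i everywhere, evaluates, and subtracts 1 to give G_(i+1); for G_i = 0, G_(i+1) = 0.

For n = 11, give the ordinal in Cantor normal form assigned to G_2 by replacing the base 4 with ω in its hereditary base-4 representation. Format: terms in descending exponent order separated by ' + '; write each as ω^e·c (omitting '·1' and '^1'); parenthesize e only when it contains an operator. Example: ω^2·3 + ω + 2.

i=0: 11 = 2^(2 + 1) + 2 + 1 (b=2); 2→3: 3^(3 + 1) + 3 + 1 = 85; 85−1 = 84
i=1: 84 = 3^(3 + 1) + 3 (b=3); 3→4: 4^(4 + 1) + 4 = 1028; 1028−1 = 1027

ω^(ω + 1) + 3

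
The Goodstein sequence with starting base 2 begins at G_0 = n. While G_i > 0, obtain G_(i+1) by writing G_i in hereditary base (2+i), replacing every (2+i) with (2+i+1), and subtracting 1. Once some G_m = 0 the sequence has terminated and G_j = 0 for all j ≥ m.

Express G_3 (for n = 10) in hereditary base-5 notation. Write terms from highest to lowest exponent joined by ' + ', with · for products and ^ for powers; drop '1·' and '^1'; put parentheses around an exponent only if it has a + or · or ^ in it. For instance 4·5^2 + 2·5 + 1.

5^(5 + 1)

i=0: 10 = 2^(2 + 1) + 2 (b=2); 2→3: 3^(3 + 1) + 3 = 84; 84−1 = 83
i=1: 83 = 3^(3 + 1) + 2 (b=3); 3→4: 4^(4 + 1) + 2 = 1026; 1026−1 = 1025
i=2: 1025 = 4^(4 + 1) + 1 (b=4); 4→5: 5^(5 + 1) + 1 = 15626; 15626−1 = 15625
i=3: 15625 = 5^(5 + 1) (b=5); 5→6: 6^(6 + 1) = 279936; 279936−1 = 279935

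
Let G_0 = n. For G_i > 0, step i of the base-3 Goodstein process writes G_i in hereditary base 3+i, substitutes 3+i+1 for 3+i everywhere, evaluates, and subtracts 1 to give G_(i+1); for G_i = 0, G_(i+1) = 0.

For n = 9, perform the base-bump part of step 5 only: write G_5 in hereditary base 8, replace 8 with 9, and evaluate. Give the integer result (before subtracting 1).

25

(0) 9|_3 = 3^2 ↦ 4^2|_4 = 16 ⇒ 15
(1) 15|_4 = 3·4 + 3 ↦ 3·5 + 3|_5 = 18 ⇒ 17
(2) 17|_5 = 3·5 + 2 ↦ 3·6 + 2|_6 = 20 ⇒ 19
(3) 19|_6 = 3·6 + 1 ↦ 3·7 + 1|_7 = 22 ⇒ 21
(4) 21|_7 = 3·7 ↦ 3·8|_8 = 24 ⇒ 23
(5) 23|_8 = 2·8 + 7 ↦ 2·9 + 7|_9 = 25 ⇒ 24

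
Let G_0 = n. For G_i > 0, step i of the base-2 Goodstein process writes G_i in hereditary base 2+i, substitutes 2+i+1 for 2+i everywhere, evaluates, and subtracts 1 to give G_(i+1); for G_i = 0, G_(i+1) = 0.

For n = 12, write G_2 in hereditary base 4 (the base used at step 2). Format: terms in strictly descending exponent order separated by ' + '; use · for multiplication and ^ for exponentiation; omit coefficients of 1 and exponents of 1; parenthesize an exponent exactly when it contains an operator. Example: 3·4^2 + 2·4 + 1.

base 2: 12 = 2^(2 + 1) + 2^2; at 3: 3^(3 + 1) + 3^3 = 108; next = 107
base 3: 107 = 3^(3 + 1) + 2·3^2 + 2·3 + 2; at 4: 4^(4 + 1) + 2·4^2 + 2·4 + 2 = 1066; next = 1065
base 4: 1065 = 4^(4 + 1) + 2·4^2 + 2·4 + 1; at 5: 5^(5 + 1) + 2·5^2 + 2·5 + 1 = 15686; next = 15685

4^(4 + 1) + 2·4^2 + 2·4 + 1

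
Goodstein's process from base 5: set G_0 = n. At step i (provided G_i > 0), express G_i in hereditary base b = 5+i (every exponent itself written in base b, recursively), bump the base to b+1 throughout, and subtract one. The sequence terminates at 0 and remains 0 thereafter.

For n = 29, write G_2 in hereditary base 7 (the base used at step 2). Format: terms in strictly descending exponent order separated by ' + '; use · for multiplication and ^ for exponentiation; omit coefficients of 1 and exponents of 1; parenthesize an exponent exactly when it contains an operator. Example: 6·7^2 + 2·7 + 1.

7^2 + 2

(0) 29|_5 = 5^2 + 4 ↦ 6^2 + 4|_6 = 40 ⇒ 39
(1) 39|_6 = 6^2 + 3 ↦ 7^2 + 3|_7 = 52 ⇒ 51
(2) 51|_7 = 7^2 + 2 ↦ 8^2 + 2|_8 = 66 ⇒ 65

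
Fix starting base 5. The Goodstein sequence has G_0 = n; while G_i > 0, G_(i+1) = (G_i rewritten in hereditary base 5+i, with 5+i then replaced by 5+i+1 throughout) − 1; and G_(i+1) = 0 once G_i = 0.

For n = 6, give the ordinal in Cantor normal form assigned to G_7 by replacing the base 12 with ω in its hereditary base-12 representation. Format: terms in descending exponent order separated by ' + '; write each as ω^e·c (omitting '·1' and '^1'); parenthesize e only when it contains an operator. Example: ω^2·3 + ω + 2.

1

step 0: 6 = 5 + 1; sub 6 for 5: 6 + 1; = 7; G_1 = 7−1 = 6
step 1: 6 = 6; sub 7 for 6: 7; = 7; G_2 = 7−1 = 6
step 2: 6 = 6; sub 8 for 7: 6; = 6; G_3 = 6−1 = 5
step 3: 5 = 5; sub 9 for 8: 5; = 5; G_4 = 5−1 = 4
step 4: 4 = 4; sub 10 for 9: 4; = 4; G_5 = 4−1 = 3
step 5: 3 = 3; sub 11 for 10: 3; = 3; G_6 = 3−1 = 2
step 6: 2 = 2; sub 12 for 11: 2; = 2; G_7 = 2−1 = 1
step 7: 1 = 1; sub 13 for 12: 1; = 1; G_8 = 1−1 = 0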